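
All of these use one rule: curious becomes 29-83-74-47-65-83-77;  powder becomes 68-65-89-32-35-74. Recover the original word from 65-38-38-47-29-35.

With a=1..z=26, the number is 3·pos + 20.
Undoing it on 65-38-38-47-29-35: 65→(65−20)÷3=15=o, 38→(38−20)÷3=6=f, 38→(38−20)÷3=6=f, 47→(47−20)÷3=9=i, 29→(29−20)÷3=3=c, 35→(35−20)÷3=5=e.

office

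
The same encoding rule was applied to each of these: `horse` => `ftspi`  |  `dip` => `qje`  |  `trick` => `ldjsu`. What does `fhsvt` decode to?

The output letters match the input read backwards, each shifted +1: horse reversed is esroh. Read the word backwards and shift each letter +1.
Reversing it on fhsvt: shift back: f−1=e, h−1=g, s−1=r, v−1=u, t−1=s → egrus; then reverse → surge.

surge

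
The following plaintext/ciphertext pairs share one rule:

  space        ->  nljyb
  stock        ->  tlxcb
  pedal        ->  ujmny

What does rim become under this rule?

vra

The output letters match the input read backwards, each shifted +9: space reversed is ecaps. The word is reversed, then every letter is shifted forward by 9.
On rim: reverse → mir; then shift: m+9=v, i+9=r, r+9=a.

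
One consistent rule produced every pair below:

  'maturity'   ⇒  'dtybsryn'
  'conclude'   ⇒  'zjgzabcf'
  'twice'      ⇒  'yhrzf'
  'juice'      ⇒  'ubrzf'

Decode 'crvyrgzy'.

m(12)→d(3) and a(0)→t(19) fit y≡3x+19 (mod 26); the inverse of 3 mod 26 is 9. Treating letters as 0–25, the rule is x ↦ 3x + 19 (mod 26).
Reversing it on crvyrgzy: c(2)→9·(2−19)≡3=d; r(17)→9·(17−19)≡8=i; v(21)→9·(21−19)≡18=s; y(24)→9·(24−19)≡19=t; r(17)→9·(17−19)≡8=i; g(6)→9·(6−19)≡13=n; z(25)→9·(25−19)≡2=c; y(24)→9·(24−19)≡19=t (all mod 26).

distinct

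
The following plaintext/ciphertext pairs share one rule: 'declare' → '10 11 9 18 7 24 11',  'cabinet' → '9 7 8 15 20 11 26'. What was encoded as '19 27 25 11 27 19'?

museum

Each letter is replaced by its alphabet position (a=1..z=26) + 6.
Undoing it on 19 27 25 11 27 19: 19→(19−6)÷1=13=m, 27→(27−6)÷1=21=u, 25→(25−6)÷1=19=s, 11→(11−6)÷1=5=e, 27→(27−6)÷1=21=u, 19→(19−6)÷1=13=m.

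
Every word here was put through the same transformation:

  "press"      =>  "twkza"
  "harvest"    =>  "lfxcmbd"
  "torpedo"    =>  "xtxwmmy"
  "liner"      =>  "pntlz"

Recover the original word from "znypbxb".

In press: p→t is +4, r→w is +5, e→k is +6, s→z is +7 — the shift increases by 1 each position. Letter i (0-indexed) is shifted by i+4, so successive shifts are 4, 5, 6, ….
Decoding znypbxb: z−4=v, n−5=i, y−6=s, p−7=i, b−8=t, x−9=o, b−10=r.

visitor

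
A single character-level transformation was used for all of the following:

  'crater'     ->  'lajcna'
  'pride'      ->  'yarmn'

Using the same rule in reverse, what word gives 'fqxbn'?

Compare letters: c→l is +9, r→a is +9, a→j is +9 — a constant shift. Every letter moves 9 places later in the alphabet, wrapping around z→a.
Undoing it on fqxbn: f−9=w, q−9=h, x−9=o, b−9=s, n−9=e.

whose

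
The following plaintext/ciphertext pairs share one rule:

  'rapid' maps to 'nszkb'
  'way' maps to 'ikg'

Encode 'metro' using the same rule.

The output letters match the input read backwards, each shifted +10: rapid reversed is dipar. Read the word backwards and shift each letter +10.
On metro: reverse → ortem; then shift: o+10=y, r+10=b, t+10=d, e+10=o, m+10=w.

ybdow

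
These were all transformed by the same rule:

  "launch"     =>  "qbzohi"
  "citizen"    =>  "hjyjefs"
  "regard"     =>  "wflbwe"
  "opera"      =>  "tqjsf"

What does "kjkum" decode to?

A repeating key of period 2 is used — shifts +5, +1 over and over.
Decoding kjkum: k−5=f, j−1=i, k−5=f, u−1=t, m−5=h.

fifth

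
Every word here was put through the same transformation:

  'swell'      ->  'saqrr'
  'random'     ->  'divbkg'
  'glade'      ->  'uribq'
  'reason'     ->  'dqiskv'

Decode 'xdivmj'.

s(18)→s(18) and w(22)→a(0) fit y≡15x+8 (mod 26); the inverse of 15 mod 26 is 7. Each letter's alphabet position (a=0..z=25) is mapped through 15·x+8 mod 26 — an affine cipher.
Undoing it on xdivmj: x(23)→7·(23−8)≡1=b; d(3)→7·(3−8)≡17=r; i(8)→7·(8−8)≡0=a; v(21)→7·(21−8)≡13=n; m(12)→7·(12−8)≡2=c; j(9)→7·(9−8)≡7=h (all mod 26).

branch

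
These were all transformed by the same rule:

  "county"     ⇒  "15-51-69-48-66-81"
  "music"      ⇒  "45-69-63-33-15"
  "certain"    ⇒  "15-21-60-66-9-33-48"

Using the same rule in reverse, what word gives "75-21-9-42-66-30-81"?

wealthy

c(#3)→15 and o(#15)→51: differences scale by 3, so n = 3·pos + 6. With a=1..z=26, the number is 3·pos + 6.
Undoing it on 75-21-9-42-66-30-81: 75→(75−6)÷3=23=w, 21→(21−6)÷3=5=e, 9→(9−6)÷3=1=a, 42→(42−6)÷3=12=l, 66→(66−6)÷3=20=t, 30→(30−6)÷3=8=h, 81→(81−6)÷3=25=y.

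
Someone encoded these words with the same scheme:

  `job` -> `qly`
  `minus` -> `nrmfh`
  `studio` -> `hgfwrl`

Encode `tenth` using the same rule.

gvmgs

Each pair mirrors across the alphabet (j↔q, o↔l, b↔y): positions sum to 25. This is the alphabet-reversal cipher (Atbash): a becomes z, b becomes y, etc.
For tenth: t↔g, e↔v, n↔m, t↔g, h↔s.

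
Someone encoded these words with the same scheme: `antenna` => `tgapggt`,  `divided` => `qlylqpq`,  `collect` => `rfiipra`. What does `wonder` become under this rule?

xfgqpc

This is an affine cipher: with a=0,…,z=25, each position x becomes (25x+19) mod 26.
On wonder: w(22)→25·22+19≡23=x; o(14)→25·14+19≡5=f; n(13)→25·13+19≡6=g; d(3)→25·3+19≡16=q; e(4)→25·4+19≡15=p; r(17)→25·17+19≡2=c (all mod 26).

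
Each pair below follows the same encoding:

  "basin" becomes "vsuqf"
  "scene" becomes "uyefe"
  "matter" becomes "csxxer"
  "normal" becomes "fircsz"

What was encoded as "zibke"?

b(1)→v(21) and a(0)→s(18) fit y≡3x+18 (mod 26); the inverse of 3 mod 26 is 9. This is an affine cipher: with a=0,…,z=25, each position x becomes (3x+18) mod 26.
Reversing it on zibke: z(25)→9·(25−18)≡11=l; i(8)→9·(8−18)≡14=o; b(1)→9·(1−18)≡3=d; k(10)→9·(10−18)≡6=g; e(4)→9·(4−18)≡4=e (all mod 26).

lodge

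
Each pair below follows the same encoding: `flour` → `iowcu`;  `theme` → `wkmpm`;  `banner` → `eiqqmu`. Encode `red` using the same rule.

Vowels shift forward by 8 and consonants shift forward by 3.
Applying it to red: r(cons)+3=u, e(vowel)+8=m, d(cons)+3=g.

umg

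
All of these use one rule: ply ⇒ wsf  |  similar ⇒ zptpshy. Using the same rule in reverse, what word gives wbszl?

Compare letters: p→w is +7, l→s is +7, y→f is +7 — a constant shift. It's a constant shift of +7 (ROT7).
Decoding wbszl: w−7=p, b−7=u, s−7=l, z−7=s, l−7=e.

pulse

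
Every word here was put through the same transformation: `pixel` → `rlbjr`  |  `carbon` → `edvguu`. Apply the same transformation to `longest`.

nrrlkzb

In pixel: p→r is +2, i→l is +3, x→b is +4, e→j is +5 — the shift increases by 1 each position. Each letter shifts forward by (position + 2), i.e. 2, 3, 4, … — the shift grows by one for each successive letter.
On longest: l+2=n, o+3=r, n+4=r, g+5=l, e+6=k, s+7=z, t+8=b.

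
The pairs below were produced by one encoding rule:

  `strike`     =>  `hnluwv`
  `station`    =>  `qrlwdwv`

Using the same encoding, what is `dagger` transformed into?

The output letters match the input read backwards, each shifted +3: strike reversed is ekirts. Read the word backwards and shift each letter +3.
On dagger: reverse → reggad; then shift: r+3=u, e+3=h, g+3=j, g+3=j, a+3=d, d+3=g.

uhjjdg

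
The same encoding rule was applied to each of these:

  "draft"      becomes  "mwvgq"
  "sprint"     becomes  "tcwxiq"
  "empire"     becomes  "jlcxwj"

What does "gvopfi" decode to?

falcon

d(3)→m(12) and r(17)→w(22) fit y≡23x+21 (mod 26); the inverse of 23 mod 26 is 17. Treating letters as 0–25, the rule is x ↦ 23x + 21 (mod 26).
Decoding gvopfi: g(6)→17·(6−21)≡5=f; v(21)→17·(21−21)≡0=a; o(14)→17·(14−21)≡11=l; p(15)→17·(15−21)≡2=c; f(5)→17·(5−21)≡14=o; i(8)→17·(8−21)≡13=n (all mod 26).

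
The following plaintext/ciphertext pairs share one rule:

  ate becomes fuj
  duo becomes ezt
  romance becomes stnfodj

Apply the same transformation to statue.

tufuzj

The shift depends on letter class: consonant t→u is +1, but vowel a→f is +5. Vowels shift forward by 5 and consonants shift forward by 1.
For statue: s(cons)+1=t, t(cons)+1=u, a(vowel)+5=f, t(cons)+1=u, u(vowel)+5=z, e(vowel)+5=j.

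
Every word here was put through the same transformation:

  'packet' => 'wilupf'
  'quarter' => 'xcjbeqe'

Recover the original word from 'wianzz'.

pardon

In packet: p→w is +7, a→i is +8, c→l is +9, k→u is +10 — the shift increases by 1 each position. Letter i (0-indexed) is shifted by i+7, so successive shifts are 7, 8, 9, ….
Decoding wianzz: w−7=p, i−8=a, a−9=r, n−10=d, z−11=o, z−12=n.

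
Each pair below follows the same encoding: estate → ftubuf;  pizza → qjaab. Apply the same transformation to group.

Compare letters: e→f is +1, s→t is +1, t→u is +1 — a constant shift. Every letter moves 1 place later in the alphabet, wrapping around z→a.
Applying it to group: g+1=h, r+1=s, o+1=p, u+1=v, p+1=q.

hspvq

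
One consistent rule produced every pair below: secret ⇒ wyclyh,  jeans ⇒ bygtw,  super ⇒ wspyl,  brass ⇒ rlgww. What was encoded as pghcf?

s(18)→w(22) and e(4)→y(24) fit y≡11x+6 (mod 26); the inverse of 11 mod 26 is 19. Each letter's alphabet position (a=0..z=25) is mapped through 11·x+6 mod 26 — an affine cipher.
Undoing it on pghcf: p(15)→19·(15−6)≡15=p; g(6)→19·(6−6)≡0=a; h(7)→19·(7−6)≡19=t; c(2)→19·(2−6)≡2=c; f(5)→19·(5−6)≡7=h (all mod 26).

patch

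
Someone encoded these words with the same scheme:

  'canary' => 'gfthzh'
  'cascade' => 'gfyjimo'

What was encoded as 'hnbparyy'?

division

The shift increases by 1 at each position, starting from +4: 4, 5, 6, ….
Reversing it on hnbparyy: h−4=d, n−5=i, b−6=v, p−7=i, a−8=s, r−9=i, y−10=o, y−11=n.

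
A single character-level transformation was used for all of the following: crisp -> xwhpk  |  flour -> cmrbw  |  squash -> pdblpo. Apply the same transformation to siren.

c(2)→x(23) and r(17)→w(22) fit y≡19x+11 (mod 26); the inverse of 19 mod 26 is 11. Treating letters as 0–25, the rule is x ↦ 19x + 11 (mod 26).
On siren: s(18)→19·18+11≡15=p; i(8)→19·8+11≡7=h; r(17)→19·17+11≡22=w; e(4)→19·4+11≡9=j; n(13)→19·13+11≡24=y (all mod 26).

phwjy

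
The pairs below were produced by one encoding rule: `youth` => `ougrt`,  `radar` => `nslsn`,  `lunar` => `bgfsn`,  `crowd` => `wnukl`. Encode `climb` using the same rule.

Treating letters as 0–25, the rule is x ↦ 15x + 18 (mod 26).
On climb: c(2)→15·2+18≡22=w; l(11)→15·11+18≡1=b; i(8)→15·8+18≡8=i; m(12)→15·12+18≡16=q; b(1)→15·1+18≡7=h (all mod 26).

wbiqh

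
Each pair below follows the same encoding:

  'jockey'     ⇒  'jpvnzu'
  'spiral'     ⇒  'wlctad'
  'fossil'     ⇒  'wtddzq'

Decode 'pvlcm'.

The output letters match the input read backwards, each shifted +11: jockey reversed is yekcoj. Read the word backwards and shift each letter +11.
Decoding pvlcm: shift back: p−11=e, v−11=k, l−11=a, c−11=r, m−11=b → ekarb; then reverse → brake.

brake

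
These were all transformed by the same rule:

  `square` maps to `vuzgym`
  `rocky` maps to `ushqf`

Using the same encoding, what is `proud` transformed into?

svtak

In square: s→v is +3, q→u is +4, u→z is +5, a→g is +6 — the shift increases by 1 each position. Each letter shifts forward by (position + 3), i.e. 3, 4, 5, … — the shift grows by one for each successive letter.
Applying it to proud: p+3=s, r+4=v, o+5=t, u+6=a, d+7=k.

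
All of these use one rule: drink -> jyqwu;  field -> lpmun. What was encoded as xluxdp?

In drink: d→j is +6, r→y is +7, i→q is +8, n→w is +9 — the shift increases by 1 each position. Letter i (0-indexed) is shifted by i+6, so successive shifts are 6, 7, 8, ….
Undoing it on xluxdp: x−6=r, l−7=e, u−8=m, x−9=o, d−10=t, p−11=e.

remote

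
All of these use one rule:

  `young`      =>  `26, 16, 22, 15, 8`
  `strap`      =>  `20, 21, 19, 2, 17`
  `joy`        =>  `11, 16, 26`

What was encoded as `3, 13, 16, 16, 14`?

y is letter #25 and maps to 26: an offset of 1. Letters become their 1-based position plus 1 (so a→2, b→3, …).
Reversing it on 3, 13, 16, 16, 14: 3→(3−1)÷1=2=b, 13→(13−1)÷1=12=l, 16→(16−1)÷1=15=o, 16→(16−1)÷1=15=o, 14→(14−1)÷1=13=m.

bloom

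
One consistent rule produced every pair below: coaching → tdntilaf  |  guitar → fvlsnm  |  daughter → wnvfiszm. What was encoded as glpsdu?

pistol

Treating letters as 0–25, the rule is x ↦ 3x + 13 (mod 26).
Decoding glpsdu: g(6)→9·(6−13)≡15=p; l(11)→9·(11−13)≡8=i; p(15)→9·(15−13)≡18=s; s(18)→9·(18−13)≡19=t; d(3)→9·(3−13)≡14=o; u(20)→9·(20−13)≡11=l (all mod 26).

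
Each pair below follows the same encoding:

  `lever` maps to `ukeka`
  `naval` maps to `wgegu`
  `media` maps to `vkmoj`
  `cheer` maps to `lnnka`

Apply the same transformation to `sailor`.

Shifts by position in lever: pos 0: l→u (+9), pos 1: e→k (+6), pos 2: v→e (+9), pos 3: e→k (+6) — repeating every 2. A repeating key of period 2 is used — shifts +9, +6 over and over.
On sailor: s+9=b, a+6=g, i+9=r, l+6=r, o+9=x, r+6=x.

bgrrxx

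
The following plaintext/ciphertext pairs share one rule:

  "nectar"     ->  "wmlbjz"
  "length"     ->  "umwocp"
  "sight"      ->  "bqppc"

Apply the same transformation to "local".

uwliu

The shifts repeat in a cycle of length 2: positions 0,1,… shift by +9, +8, then the pattern repeats.
On local: l+9=u, o+8=w, c+9=l, a+8=i, l+9=u.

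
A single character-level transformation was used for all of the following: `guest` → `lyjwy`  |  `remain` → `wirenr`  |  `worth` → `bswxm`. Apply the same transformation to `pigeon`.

umlitr

Shifts by position in guest: pos 0: g→l (+5), pos 1: u→y (+4), pos 2: e→j (+5), pos 3: s→w (+4) — repeating every 2. The shifts repeat in a cycle of length 2: positions 0,1,… shift by +5, +4, then the pattern repeats.
On pigeon: p+5=u, i+4=m, g+5=l, e+4=i, o+5=t, n+4=r.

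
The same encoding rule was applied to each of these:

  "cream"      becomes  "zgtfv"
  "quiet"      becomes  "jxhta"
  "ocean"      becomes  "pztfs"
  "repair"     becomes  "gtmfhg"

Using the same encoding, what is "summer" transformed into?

c(2)→z(25) and r(17)→g(6) fit y≡23x+5 (mod 26); the inverse of 23 mod 26 is 17. Each letter's alphabet position (a=0..z=25) is mapped through 23·x+5 mod 26 — an affine cipher.
On summer: s(18)→23·18+5≡3=d; u(20)→23·20+5≡23=x; m(12)→23·12+5≡21=v; m(12)→23·12+5≡21=v; e(4)→23·4+5≡19=t; r(17)→23·17+5≡6=g (all mod 26).

dxvvtg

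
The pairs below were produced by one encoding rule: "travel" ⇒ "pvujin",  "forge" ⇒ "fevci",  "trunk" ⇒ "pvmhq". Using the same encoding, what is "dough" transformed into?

t(19)→p(15) and r(17)→v(21) fit y≡23x+20 (mod 26); the inverse of 23 mod 26 is 17. Each letter's alphabet position (a=0..z=25) is mapped through 23·x+20 mod 26 — an affine cipher.
Applying it to dough: d(3)→23·3+20≡11=l; o(14)→23·14+20≡4=e; u(20)→23·20+20≡12=m; g(6)→23·6+20≡2=c; h(7)→23·7+20≡25=z (all mod 26).

lemcz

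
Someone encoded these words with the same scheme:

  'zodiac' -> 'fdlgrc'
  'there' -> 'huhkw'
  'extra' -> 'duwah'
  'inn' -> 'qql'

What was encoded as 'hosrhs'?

people

The output letters match the input read backwards, each shifted +3: zodiac reversed is caidoz. Two steps: reverse the string, then apply a Caesar shift of +3.
Undoing it on hosrhs: shift back: h−3=e, o−3=l, s−3=p, r−3=o, h−3=e, s−3=p → elpoep; then reverse → people.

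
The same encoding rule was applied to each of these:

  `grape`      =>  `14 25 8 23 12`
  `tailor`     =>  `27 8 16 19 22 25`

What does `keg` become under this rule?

18 12 14

Each letter is replaced by its alphabet position (a=1..z=26) + 7.
For keg: k=11→18, e=5→12, g=7→14.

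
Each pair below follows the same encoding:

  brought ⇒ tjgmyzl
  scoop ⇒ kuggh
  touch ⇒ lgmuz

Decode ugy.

Every letter moves 18 places later in the alphabet, wrapping around z→a.
Undoing it on ugy: u−18=c, g−18=o, y−18=g.

cog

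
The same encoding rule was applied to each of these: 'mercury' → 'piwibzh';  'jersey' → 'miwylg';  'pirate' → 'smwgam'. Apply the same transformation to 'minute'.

In mercury: m→p is +3, e→i is +4, r→w is +5, c→i is +6 — the shift increases by 1 each position. The shift increases by 1 at each position, starting from +3: 3, 4, 5, ….
For minute: m+3=p, i+4=m, n+5=s, u+6=a, t+7=a, e+8=m.

pmsaam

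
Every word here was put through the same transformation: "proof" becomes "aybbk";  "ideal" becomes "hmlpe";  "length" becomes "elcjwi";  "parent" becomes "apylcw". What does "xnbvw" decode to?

scout

Treating letters as 0–25, the rule is x ↦ 25x + 15 (mod 26).
Reversing it on xnbvw: x(23)→25·(23−15)≡18=s; n(13)→25·(13−15)≡2=c; b(1)→25·(1−15)≡14=o; v(21)→25·(21−15)≡20=u; w(22)→25·(22−15)≡19=t (all mod 26).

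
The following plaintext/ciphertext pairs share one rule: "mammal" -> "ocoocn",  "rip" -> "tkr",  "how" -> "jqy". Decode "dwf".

bud

Compare letters: m→o is +2, a→c is +2, m→o is +2 — a constant shift. Every letter moves 2 places later in the alphabet, wrapping around z→a.
Reversing it on dwf: d−2=b, w−2=u, f−2=d.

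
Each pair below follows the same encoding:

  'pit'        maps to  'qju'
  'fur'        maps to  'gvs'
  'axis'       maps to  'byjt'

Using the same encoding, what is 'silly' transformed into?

Compare letters: p→q is +1, i→j is +1, t→u is +1 — a constant shift. Every letter moves 1 place later in the alphabet, wrapping around z→a.
For silly: s+1=t, i+1=j, l+1=m, l+1=m, y+1=z.

tjmmz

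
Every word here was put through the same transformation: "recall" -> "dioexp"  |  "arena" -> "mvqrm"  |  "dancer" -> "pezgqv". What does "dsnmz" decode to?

Shifts by position in recall: pos 0: r→d (+12), pos 1: e→i (+4), pos 2: c→o (+12), pos 3: a→e (+4) — repeating every 2. A repeating key of period 2 is used — shifts +12, +4 over and over.
Undoing it on dsnmz: d−12=r, s−4=o, n−12=b, m−4=i, z−12=n.

robin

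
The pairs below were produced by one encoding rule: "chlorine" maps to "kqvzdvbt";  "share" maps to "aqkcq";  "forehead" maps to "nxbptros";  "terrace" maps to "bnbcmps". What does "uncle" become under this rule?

In chlorine: c→k is +8, h→q is +9, l→v is +10, o→z is +11 — the shift increases by 1 each position. Each letter shifts forward by (position + 8), i.e. 8, 9, 10, … — the shift grows by one for each successive letter.
For uncle: u+8=c, n+9=w, c+10=m, l+11=w, e+12=q.

cwmwq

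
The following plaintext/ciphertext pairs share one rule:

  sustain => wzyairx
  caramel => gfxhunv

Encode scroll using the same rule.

In sustain: s→w is +4, u→z is +5, s→y is +6, t→a is +7 — the shift increases by 1 each position. The shift increases by 1 at each position, starting from +4: 4, 5, 6, ….
On scroll: s+4=w, c+5=h, r+6=x, o+7=v, l+8=t, l+9=u.

whxvtu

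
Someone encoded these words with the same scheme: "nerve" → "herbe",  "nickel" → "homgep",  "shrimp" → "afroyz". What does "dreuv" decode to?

n(13)→h(7) and e(4)→e(4) fit y≡9x+20 (mod 26); the inverse of 9 mod 26 is 3. Treating letters as 0–25, the rule is x ↦ 9x + 20 (mod 26).
Undoing it on dreuv: d(3)→3·(3−20)≡1=b; r(17)→3·(17−20)≡17=r; e(4)→3·(4−20)≡4=e; u(20)→3·(20−20)≡0=a; v(21)→3·(21−20)≡3=d (all mod 26).

bread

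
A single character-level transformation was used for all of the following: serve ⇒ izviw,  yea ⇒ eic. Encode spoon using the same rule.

The word is reversed, then every letter is shifted forward by 4.
On spoon: reverse → noops; then shift: n+4=r, o+4=s, o+4=s, p+4=t, s+4=w.

rsstw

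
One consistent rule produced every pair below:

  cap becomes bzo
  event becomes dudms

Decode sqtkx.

Compare letters: c→b is +25, a→z is +25, p→o is +25 — a constant shift. Each letter is shifted forward by 25 in the alphabet (a Caesar shift of +25).
Reversing it on sqtkx: s−25=t, q−25=r, t−25=u, k−25=l, x−25=y.

truly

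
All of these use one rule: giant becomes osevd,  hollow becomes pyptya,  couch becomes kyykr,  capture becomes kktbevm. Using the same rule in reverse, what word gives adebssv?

station

A repeating key of period 3 is used — shifts +8, +10, +4 over and over.
Undoing it on adebssv: a−8=s, d−10=t, e−4=a, b−8=t, s−10=i, s−4=o, v−8=n.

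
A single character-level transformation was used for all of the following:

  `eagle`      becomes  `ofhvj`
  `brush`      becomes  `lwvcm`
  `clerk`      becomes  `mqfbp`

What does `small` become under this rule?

Shifts by position in eagle: pos 0: e→o (+10), pos 1: a→f (+5), pos 2: g→h (+1), pos 3: l→v (+10), pos 4: e→j (+5) — repeating every 3. A repeating key of period 3 is used — shifts +10, +5, +1 over and over.
On small: s+10=c, m+5=r, a+1=b, l+10=v, l+5=q.

crbvq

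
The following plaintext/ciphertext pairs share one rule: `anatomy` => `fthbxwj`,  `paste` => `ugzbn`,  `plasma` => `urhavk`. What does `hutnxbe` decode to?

comfort

In anatomy: a→f is +5, n→t is +6, a→h is +7, t→b is +8 — the shift increases by 1 each position. Each letter shifts forward by (position + 5), i.e. 5, 6, 7, … — the shift grows by one for each successive letter.
Reversing it on hutnxbe: h−5=c, u−6=o, t−7=m, n−8=f, x−9=o, b−10=r, e−11=t.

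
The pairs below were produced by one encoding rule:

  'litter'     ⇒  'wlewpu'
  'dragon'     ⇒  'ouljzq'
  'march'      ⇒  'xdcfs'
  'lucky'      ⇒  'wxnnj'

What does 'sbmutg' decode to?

hybrid

Shifts by position in litter: pos 0: l→w (+11), pos 1: i→l (+3), pos 2: t→e (+11), pos 3: t→w (+3) — repeating every 2. It's a Vigenère-style cipher with numeric key [11,3]: position i shifts by key[i mod 2].
Reversing it on sbmutg: s−11=h, b−3=y, m−11=b, u−3=r, t−11=i, g−3=d.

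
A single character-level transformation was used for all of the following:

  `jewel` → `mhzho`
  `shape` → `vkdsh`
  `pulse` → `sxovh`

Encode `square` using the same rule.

This is a Caesar cipher with shift 3.
For square: s+3=v, q+3=t, u+3=x, a+3=d, r+3=u, e+3=h.

vtxduh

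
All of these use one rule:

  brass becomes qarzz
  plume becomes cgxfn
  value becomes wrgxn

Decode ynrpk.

teach

Treating letters as 0–25, the rule is x ↦ 25x + 17 (mod 26).
Decoding ynrpk: y(24)→25·(24−17)≡19=t; n(13)→25·(13−17)≡4=e; r(17)→25·(17−17)≡0=a; p(15)→25·(15−17)≡2=c; k(10)→25·(10−17)≡7=h (all mod 26).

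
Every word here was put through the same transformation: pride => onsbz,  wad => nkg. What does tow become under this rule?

The word is reversed, then every letter is shifted forward by 10.
Applying it to tow: reverse → wot; then shift: w+10=g, o+10=y, t+10=d.

gyd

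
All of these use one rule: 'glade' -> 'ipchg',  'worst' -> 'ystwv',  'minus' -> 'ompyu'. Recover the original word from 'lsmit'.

joker

Shifts by position in glade: pos 0: g→i (+2), pos 1: l→p (+4), pos 2: a→c (+2), pos 3: d→h (+4) — repeating every 2. A repeating key of period 2 is used — shifts +2, +4 over and over.
Decoding lsmit: l−2=j, s−4=o, m−2=k, i−4=e, t−2=r.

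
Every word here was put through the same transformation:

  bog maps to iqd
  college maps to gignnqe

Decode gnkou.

Read the word backwards and shift each letter +2.
Reversing it on gnkou: shift back: g−2=e, n−2=l, k−2=i, o−2=m, u−2=s → elims; then reverse → smile.

smile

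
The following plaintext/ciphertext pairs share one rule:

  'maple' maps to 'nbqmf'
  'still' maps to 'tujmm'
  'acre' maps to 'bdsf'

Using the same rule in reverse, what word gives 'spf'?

This is a Caesar cipher with shift 1.
Decoding spf: s−1=r, p−1=o, f−1=e.

roe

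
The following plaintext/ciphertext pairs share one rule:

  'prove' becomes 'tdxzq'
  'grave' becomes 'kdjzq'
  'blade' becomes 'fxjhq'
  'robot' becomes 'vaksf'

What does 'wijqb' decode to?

The shifts repeat in a cycle of length 3: positions 0,1,… shift by +4, +12, +9, then the pattern repeats.
Reversing it on wijqb: w−4=s, i−12=w, j−9=a, q−4=m, b−12=p.

swamp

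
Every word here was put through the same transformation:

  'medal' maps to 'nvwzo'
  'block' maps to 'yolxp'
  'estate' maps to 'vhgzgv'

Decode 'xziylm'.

carbon

Each letter is replaced by its mirror in the alphabet: a↔z, b↔y, c↔x, and so on (the Atbash cipher).
Reversing it on xziylm: x↔c, z↔a, i↔r, y↔b, l↔o, m↔n.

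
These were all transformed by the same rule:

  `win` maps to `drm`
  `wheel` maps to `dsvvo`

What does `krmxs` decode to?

Each pair mirrors across the alphabet (w↔d, i↔r, n↔m): positions sum to 25. This is the alphabet-reversal cipher (Atbash): a becomes z, b becomes y, etc.
Reversing it on krmxs: k↔p, r↔i, m↔n, x↔c, s↔h.

pinch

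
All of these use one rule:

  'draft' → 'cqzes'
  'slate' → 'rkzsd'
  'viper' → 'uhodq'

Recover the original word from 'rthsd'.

Compare letters: d→c is +25, r→q is +25, a→z is +25 — a constant shift. Every letter moves 25 places later in the alphabet, wrapping around z→a.
Undoing it on rthsd: r−25=s, t−25=u, h−25=i, s−25=t, d−25=e.

suite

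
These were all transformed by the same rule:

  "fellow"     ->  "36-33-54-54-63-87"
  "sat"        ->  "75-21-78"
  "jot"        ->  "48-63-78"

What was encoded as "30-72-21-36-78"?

f(#6)→36 and e(#5)→33: differences scale by 3, so n = 3·pos + 18. Each letter becomes 3×(its alphabet position, a=1..z=26) + 18.
Undoing it on 30-72-21-36-78: 30→(30−18)÷3=4=d, 72→(72−18)÷3=18=r, 21→(21−18)÷3=1=a, 36→(36−18)÷3=6=f, 78→(78−18)÷3=20=t.

draft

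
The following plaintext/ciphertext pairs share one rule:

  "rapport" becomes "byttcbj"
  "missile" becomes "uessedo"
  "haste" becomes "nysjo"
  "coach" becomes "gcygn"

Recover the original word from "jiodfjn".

twelfth

r(17)→b(1) and a(0)→y(24) fit y≡17x+24 (mod 26); the inverse of 17 mod 26 is 23. Each letter's alphabet position (a=0..z=25) is mapped through 17·x+24 mod 26 — an affine cipher.
Reversing it on jiodfjn: j(9)→23·(9−24)≡19=t; i(8)→23·(8−24)≡22=w; o(14)→23·(14−24)≡4=e; d(3)→23·(3−24)≡11=l; f(5)→23·(5−24)≡5=f; j(9)→23·(9−24)≡19=t; n(13)→23·(13−24)≡7=h (all mod 26).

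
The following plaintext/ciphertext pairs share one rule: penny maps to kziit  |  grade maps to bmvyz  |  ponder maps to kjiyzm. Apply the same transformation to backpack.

wvxfkvxf

Compare letters: p→k is +21, e→z is +21, n→i is +21 — a constant shift. Every letter moves 21 places later in the alphabet, wrapping around z→a.
On backpack: b+21=w, a+21=v, c+21=x, k+21=f, p+21=k, a+21=v, c+21=x, k+21=f.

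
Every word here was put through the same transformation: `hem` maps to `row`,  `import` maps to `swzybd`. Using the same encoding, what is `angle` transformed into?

kxqvo

Compare letters: h→r is +10, e→o is +10, m→w is +10 — a constant shift. Each letter is shifted forward by 10 in the alphabet (a Caesar shift of +10).
For angle: a+10=k, n+10=x, g+10=q, l+10=v, e+10=o.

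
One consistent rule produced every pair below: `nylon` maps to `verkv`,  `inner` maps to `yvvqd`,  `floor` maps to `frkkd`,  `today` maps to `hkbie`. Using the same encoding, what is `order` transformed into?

kdbqd

n(13)→v(21) and y(24)→e(4) fit y≡15x+8 (mod 26); the inverse of 15 mod 26 is 7. Treating letters as 0–25, the rule is x ↦ 15x + 8 (mod 26).
Applying it to order: o(14)→15·14+8≡10=k; r(17)→15·17+8≡3=d; d(3)→15·3+8≡1=b; e(4)→15·4+8≡16=q; r(17)→15·17+8≡3=d (all mod 26).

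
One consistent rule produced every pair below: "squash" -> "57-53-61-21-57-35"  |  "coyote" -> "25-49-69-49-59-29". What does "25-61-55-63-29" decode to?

curve

s(#19)→57 and q(#17)→53: differences scale by 2, so n = 2·pos + 19. The formula is n = 2×(alphabet index, a=1) + 19.
Reversing it on 25-61-55-63-29: 25→(25−19)÷2=3=c, 61→(61−19)÷2=21=u, 55→(55−19)÷2=18=r, 63→(63−19)÷2=22=v, 29→(29−19)÷2=5=e.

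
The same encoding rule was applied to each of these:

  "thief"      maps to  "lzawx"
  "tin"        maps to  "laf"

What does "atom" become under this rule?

Compare letters: t→l is +18, h→z is +18, i→a is +18 — a constant shift. Every letter moves 18 places later in the alphabet, wrapping around z→a.
For atom: a+18=s, t+18=l, o+18=g, m+18=e.

slge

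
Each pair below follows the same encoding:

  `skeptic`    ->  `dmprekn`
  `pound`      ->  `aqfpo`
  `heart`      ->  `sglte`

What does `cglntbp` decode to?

realize

Shifts by position in skeptic: pos 0: s→d (+11), pos 1: k→m (+2), pos 2: e→p (+11), pos 3: p→r (+2) — repeating every 2. A repeating key of period 2 is used — shifts +11, +2 over and over.
Reversing it on cglntbp: c−11=r, g−2=e, l−11=a, n−2=l, t−11=i, b−2=z, p−11=e.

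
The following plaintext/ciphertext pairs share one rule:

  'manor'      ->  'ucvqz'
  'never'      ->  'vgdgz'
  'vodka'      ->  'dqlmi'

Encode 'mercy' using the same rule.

Shifts by position in manor: pos 0: m→u (+8), pos 1: a→c (+2), pos 2: n→v (+8), pos 3: o→q (+2) — repeating every 2. A repeating key of period 2 is used — shifts +8, +2 over and over.
Applying it to mercy: m+8=u, e+2=g, r+8=z, c+2=e, y+8=g.

ugzeg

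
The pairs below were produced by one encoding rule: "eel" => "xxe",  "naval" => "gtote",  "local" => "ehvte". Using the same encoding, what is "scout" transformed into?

lvhnm

Compare letters: e→x is +19, e→x is +19, l→e is +19 — a constant shift. Every letter moves 19 places later in the alphabet, wrapping around z→a.
For scout: s+19=l, c+19=v, o+19=h, u+19=n, t+19=m.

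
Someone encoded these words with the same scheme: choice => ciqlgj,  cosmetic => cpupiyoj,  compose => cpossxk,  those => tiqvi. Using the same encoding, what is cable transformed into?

In choice: c→c is +0, h→i is +1, o→q is +2, i→l is +3 — the shift increases by 1 each position. Each letter shifts forward by its position index (0, 1, 2, …) — the shift grows by one for each successive letter.
Applying it to cable: c+0=c, a+1=b, b+2=d, l+3=o, e+4=i.

cbdoi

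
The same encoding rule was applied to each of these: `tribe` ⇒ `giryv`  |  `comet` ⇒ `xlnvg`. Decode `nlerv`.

Each pair mirrors across the alphabet (t↔g, r↔i, i↔r): positions sum to 25. This is the alphabet-reversal cipher (Atbash): a becomes z, b becomes y, etc.
Undoing it on nlerv: n↔m, l↔o, e↔v, r↔i, v↔e.

movie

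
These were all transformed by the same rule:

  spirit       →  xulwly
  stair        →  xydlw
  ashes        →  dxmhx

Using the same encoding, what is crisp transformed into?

hwlxu

The shift depends on letter class: consonant s→x is +5, but vowel i→l is +3. Two shifts are in play — +3 for a/e/i/o/u, +5 for every other letter.
On crisp: c(cons)+5=h, r(cons)+5=w, i(vowel)+3=l, s(cons)+5=x, p(cons)+5=u.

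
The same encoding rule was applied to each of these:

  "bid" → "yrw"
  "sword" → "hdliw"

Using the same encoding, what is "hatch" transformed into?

This is the alphabet-reversal cipher (Atbash): a becomes z, b becomes y, etc.
On hatch: h↔s, a↔z, t↔g, c↔x, h↔s.

szgxs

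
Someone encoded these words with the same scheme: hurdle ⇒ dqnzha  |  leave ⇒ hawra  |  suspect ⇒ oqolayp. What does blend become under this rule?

xhajz

Compare letters: h→d is +22, u→q is +22, r→n is +22 — a constant shift. It's a constant shift of +22 (ROT22).
For blend: b+22=x, l+22=h, e+22=a, n+22=j, d+22=z.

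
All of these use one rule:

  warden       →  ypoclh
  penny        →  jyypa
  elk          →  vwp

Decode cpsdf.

Read the word backwards and shift each letter +11.
Decoding cpsdf: shift back: c−11=r, p−11=e, s−11=h, d−11=s, f−11=u → rehsu; then reverse → usher.

usher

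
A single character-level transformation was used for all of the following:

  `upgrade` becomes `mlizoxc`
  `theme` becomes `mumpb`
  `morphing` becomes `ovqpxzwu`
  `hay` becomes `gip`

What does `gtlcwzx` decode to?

proudly

Two steps: reverse the string, then apply a Caesar shift of +8.
Reversing it on gtlcwzx: shift back: g−8=y, t−8=l, l−8=d, c−8=u, w−8=o, z−8=r, x−8=p → ylduorp; then reverse → proudly.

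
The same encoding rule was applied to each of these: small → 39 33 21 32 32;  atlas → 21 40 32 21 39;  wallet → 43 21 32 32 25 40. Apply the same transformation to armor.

s is letter #19 and maps to 39: an offset of 20. Each letter is replaced by its alphabet position (a=1..z=26) + 20.
For armor: a=1→21, r=18→38, m=13→33, o=15→35, r=18→38.

21 38 33 35 38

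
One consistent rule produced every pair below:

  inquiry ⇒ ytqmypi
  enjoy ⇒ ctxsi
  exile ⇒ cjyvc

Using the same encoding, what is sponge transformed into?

This is an affine cipher: with a=0,…,z=25, each position x becomes (25x+6) mod 26.
On sponge: s(18)→25·18+6≡14=o; p(15)→25·15+6≡17=r; o(14)→25·14+6≡18=s; n(13)→25·13+6≡19=t; g(6)→25·6+6≡0=a; e(4)→25·4+6≡2=c (all mod 26).

orstac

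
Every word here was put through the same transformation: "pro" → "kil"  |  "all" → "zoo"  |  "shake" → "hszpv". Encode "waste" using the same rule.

Each pair mirrors across the alphabet (p↔k, r↔i, o↔l): positions sum to 25. This is the alphabet-reversal cipher (Atbash): a becomes z, b becomes y, etc.
For waste: w↔d, a↔z, s↔h, t↔g, e↔v.

dzhgv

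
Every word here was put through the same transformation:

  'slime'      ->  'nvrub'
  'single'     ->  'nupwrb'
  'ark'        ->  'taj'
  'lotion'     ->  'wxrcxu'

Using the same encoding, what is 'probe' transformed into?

nkxay

The output letters match the input read backwards, each shifted +9: slime reversed is emils. Read the word backwards and shift each letter +9.
On probe: reverse → eborp; then shift: e+9=n, b+9=k, o+9=x, r+9=a, p+9=y.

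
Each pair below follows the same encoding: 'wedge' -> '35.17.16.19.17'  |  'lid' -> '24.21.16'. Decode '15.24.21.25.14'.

w is letter #23 and maps to 35: an offset of 12. Letters become their 1-based position plus 12 (so a→13, b→14, …).
Decoding 15.24.21.25.14: 15→(15−12)÷1=3=c, 24→(24−12)÷1=12=l, 21→(21−12)÷1=9=i, 25→(25−12)÷1=13=m, 14→(14−12)÷1=2=b.

climb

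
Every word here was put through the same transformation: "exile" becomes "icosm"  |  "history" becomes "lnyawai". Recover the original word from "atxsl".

In exile: e→i is +4, x→c is +5, i→o is +6, l→s is +7 — the shift increases by 1 each position. Each letter shifts forward by (position + 4), i.e. 4, 5, 6, … — the shift grows by one for each successive letter.
Decoding atxsl: a−4=w, t−5=o, x−6=r, s−7=l, l−8=d.

world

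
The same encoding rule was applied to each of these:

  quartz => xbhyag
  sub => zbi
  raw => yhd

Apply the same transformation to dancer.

khujly

Compare letters: q→x is +7, u→b is +7, a→h is +7 — a constant shift. This is a Caesar cipher with shift 7.
For dancer: d+7=k, a+7=h, n+7=u, c+7=j, e+7=l, r+7=y.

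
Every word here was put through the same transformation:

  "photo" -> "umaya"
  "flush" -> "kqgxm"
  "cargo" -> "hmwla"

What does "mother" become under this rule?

The shift depends on letter class: consonant p→u is +5, but vowel o→a is +12. Two shifts are in play — +12 for a/e/i/o/u, +5 for every other letter.
For mother: m(cons)+5=r, o(vowel)+12=a, t(cons)+5=y, h(cons)+5=m, e(vowel)+12=q, r(cons)+5=w.

raymqw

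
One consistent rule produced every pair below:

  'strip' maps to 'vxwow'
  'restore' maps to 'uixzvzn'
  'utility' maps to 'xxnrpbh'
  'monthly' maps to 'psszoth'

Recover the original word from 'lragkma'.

invader

The shift increases by 1 at each position, starting from +3: 3, 4, 5, ….
Decoding lragkma: l−3=i, r−4=n, a−5=v, g−6=a, k−7=d, m−8=e, a−9=r.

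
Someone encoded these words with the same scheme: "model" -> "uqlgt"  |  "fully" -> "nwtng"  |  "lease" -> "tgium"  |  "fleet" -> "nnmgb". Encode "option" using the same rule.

wrbkwp

Shifts by position in model: pos 0: m→u (+8), pos 1: o→q (+2), pos 2: d→l (+8), pos 3: e→g (+2) — repeating every 2. The shifts repeat in a cycle of length 2: positions 0,1,… shift by +8, +2, then the pattern repeats.
For option: o+8=w, p+2=r, t+8=b, i+2=k, o+8=w, n+2=p.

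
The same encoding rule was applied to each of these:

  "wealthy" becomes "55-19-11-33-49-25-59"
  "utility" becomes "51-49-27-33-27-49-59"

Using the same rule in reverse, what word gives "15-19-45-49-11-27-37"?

w(#23)→55 and e(#5)→19: differences scale by 2, so n = 2·pos + 9. The formula is n = 2×(alphabet index, a=1) + 9.
Decoding 15-19-45-49-11-27-37: 15→(15−9)÷2=3=c, 19→(19−9)÷2=5=e, 45→(45−9)÷2=18=r, 49→(49−9)÷2=20=t, 11→(11−9)÷2=1=a, 27→(27−9)÷2=9=i, 37→(37−9)÷2=14=n.

certain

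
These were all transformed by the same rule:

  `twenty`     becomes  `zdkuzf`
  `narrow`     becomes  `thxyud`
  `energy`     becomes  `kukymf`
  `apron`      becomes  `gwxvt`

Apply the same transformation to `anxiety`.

Shifts by position in twenty: pos 0: t→z (+6), pos 1: w→d (+7), pos 2: e→k (+6), pos 3: n→u (+7) — repeating every 2. It's a Vigenère-style cipher with numeric key [6,7]: position i shifts by key[i mod 2].
Applying it to anxiety: a+6=g, n+7=u, x+6=d, i+7=p, e+6=k, t+7=a, y+6=e.

gudpkae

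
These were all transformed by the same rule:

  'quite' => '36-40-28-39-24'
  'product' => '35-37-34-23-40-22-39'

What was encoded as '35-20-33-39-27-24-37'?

panther

q is letter #17 and maps to 36: an offset of 19. Each letter is replaced by its alphabet position (a=1..z=26) + 19.
Reversing it on 35-20-33-39-27-24-37: 35→(35−19)÷1=16=p, 20→(20−19)÷1=1=a, 33→(33−19)÷1=14=n, 39→(39−19)÷1=20=t, 27→(27−19)÷1=8=h, 24→(24−19)÷1=5=e, 37→(37−19)÷1=18=r.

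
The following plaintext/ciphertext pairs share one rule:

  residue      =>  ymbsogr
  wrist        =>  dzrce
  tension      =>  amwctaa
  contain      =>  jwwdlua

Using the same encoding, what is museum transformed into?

tcbofy

Letter i (0-indexed) is shifted by i+7, so successive shifts are 7, 8, 9, ….
Applying it to museum: m+7=t, u+8=c, s+9=b, e+10=o, u+11=f, m+12=y.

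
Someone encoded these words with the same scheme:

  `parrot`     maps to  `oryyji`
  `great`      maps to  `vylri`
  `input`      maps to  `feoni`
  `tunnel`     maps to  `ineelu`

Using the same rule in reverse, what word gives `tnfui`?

p(15)→o(14) and a(0)→r(17) fit y≡5x+17 (mod 26); the inverse of 5 mod 26 is 21. This is an affine cipher: with a=0,…,z=25, each position x becomes (5x+17) mod 26.
Undoing it on tnfui: t(19)→21·(19−17)≡16=q; n(13)→21·(13−17)≡20=u; f(5)→21·(5−17)≡8=i; u(20)→21·(20−17)≡11=l; i(8)→21·(8−17)≡19=t (all mod 26).

quilt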